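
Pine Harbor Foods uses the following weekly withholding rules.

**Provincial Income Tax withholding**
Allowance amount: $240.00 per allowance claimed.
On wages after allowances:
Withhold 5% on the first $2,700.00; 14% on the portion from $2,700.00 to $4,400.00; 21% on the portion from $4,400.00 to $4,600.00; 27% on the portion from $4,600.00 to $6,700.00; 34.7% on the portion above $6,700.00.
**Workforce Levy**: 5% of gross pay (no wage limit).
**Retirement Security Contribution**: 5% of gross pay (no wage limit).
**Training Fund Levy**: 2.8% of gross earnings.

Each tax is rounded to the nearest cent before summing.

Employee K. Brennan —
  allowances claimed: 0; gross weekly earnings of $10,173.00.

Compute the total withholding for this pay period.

$3,489.27

Provincial Income Tax: taxable = $10,173.00
  $982.00 + 34.7% × ($10,173.00 − $6,700.00) = $982.00 + 34.7% × $3,473.00 = $2,187.13
Workforce Levy: 5% × $10,173.00 = $508.65
Retirement Security Contribution: 5% × $10,173.00 = $508.65
Training Fund Levy: 2.8% × $10,173.00 = $284.84
Total: $2,187.13 + $508.65 + $508.65 + $284.84 = $3,489.27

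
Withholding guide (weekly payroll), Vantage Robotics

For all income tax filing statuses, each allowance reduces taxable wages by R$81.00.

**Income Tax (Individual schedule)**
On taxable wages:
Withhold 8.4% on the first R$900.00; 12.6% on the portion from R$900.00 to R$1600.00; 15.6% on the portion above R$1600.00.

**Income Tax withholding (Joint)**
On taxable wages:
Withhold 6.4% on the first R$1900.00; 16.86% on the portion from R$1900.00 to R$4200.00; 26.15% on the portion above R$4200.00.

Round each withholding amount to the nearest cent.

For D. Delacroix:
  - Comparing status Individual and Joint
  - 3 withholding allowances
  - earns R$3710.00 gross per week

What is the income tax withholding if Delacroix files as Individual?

R$455.05

Income Tax (Individual): taxable = R$3710.00 − 3×R$81.00 = R$3467.00
  R$163.80 + 15.6% × (R$3467.00 − R$1600.00) = R$163.80 + 15.6% × R$1867.00 = R$455.05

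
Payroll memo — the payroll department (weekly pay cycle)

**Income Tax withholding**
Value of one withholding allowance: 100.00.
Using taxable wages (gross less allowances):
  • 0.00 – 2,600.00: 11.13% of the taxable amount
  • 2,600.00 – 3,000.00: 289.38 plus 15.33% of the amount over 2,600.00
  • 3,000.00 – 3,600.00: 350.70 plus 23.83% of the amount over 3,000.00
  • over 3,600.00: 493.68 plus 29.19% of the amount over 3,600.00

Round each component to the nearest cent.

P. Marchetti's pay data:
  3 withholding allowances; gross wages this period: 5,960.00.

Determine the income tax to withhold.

1,094.99

Income Tax: taxable = 5,960.00 − 3×100.00 = 5,660.00
  493.68 + 29.19% × (5,660.00 − 3,600.00) = 493.68 + 29.19% × 2,060.00 = 1,094.99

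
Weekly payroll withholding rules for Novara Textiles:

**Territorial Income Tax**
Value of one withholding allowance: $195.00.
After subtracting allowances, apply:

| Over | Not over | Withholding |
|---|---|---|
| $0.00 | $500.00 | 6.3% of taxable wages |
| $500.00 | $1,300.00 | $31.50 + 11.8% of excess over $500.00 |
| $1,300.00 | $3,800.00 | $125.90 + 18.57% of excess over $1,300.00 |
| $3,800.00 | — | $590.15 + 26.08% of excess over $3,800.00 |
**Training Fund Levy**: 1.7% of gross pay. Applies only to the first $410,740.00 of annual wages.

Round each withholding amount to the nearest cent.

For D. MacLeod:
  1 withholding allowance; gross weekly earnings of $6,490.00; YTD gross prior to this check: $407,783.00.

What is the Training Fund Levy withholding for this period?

Training Fund Levy: cap $410,740.00 − YTD $407,783.00 = $2,957.00 subject; 1.7% × $2,957.00 = $50.27

$50.27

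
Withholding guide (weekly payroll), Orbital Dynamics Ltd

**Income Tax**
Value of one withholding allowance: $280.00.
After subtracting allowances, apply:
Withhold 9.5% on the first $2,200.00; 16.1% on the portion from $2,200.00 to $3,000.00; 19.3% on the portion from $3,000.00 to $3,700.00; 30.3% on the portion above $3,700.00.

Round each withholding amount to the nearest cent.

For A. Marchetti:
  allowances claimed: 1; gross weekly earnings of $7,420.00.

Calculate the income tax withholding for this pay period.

Income Tax: taxable = $7,420.00 − 1×$280.00 = $7,140.00
  $472.90 + 30.3% × ($7,140.00 − $3,700.00) = $472.90 + 30.3% × $3,440.00 = $1,515.22

$1,515.22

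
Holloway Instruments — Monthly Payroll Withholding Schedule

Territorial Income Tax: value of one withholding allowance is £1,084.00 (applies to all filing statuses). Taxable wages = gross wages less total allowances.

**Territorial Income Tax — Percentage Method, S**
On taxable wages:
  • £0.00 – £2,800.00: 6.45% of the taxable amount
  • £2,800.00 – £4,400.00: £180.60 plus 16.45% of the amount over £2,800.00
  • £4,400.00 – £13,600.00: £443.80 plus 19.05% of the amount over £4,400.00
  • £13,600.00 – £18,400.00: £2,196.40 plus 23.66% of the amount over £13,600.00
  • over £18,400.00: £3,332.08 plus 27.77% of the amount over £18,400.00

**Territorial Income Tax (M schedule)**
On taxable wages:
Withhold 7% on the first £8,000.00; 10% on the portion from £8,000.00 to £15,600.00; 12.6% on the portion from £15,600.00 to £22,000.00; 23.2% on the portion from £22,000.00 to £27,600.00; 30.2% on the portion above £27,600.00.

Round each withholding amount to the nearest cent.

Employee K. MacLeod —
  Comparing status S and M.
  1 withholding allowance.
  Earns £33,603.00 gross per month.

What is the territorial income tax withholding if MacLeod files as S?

Territorial Income Tax (S): taxable = £33,603.00 − 1×£1,084.00 = £32,519.00
  £3,332.08 + 27.77% × (£32,519.00 − £18,400.00) = £3,332.08 + 27.77% × £14,119.00 = £7,252.93

£7,252.93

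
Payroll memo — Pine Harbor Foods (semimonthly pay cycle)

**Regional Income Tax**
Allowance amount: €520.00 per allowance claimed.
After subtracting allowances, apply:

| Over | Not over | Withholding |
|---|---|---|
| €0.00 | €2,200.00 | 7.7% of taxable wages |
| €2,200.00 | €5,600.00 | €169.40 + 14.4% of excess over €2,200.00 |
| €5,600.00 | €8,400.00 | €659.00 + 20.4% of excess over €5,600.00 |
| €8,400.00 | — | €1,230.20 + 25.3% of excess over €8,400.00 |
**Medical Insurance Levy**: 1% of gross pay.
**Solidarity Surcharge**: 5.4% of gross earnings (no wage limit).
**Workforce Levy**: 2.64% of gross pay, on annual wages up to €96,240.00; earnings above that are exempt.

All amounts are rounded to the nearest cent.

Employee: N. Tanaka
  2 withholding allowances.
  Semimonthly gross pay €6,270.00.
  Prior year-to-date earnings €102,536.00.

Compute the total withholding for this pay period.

Regional Income Tax: taxable = €6,270.00 − 2×€520.00 = €5,230.00
  €169.40 + 14.4% × (€5,230.00 − €2,200.00) = €169.40 + 14.4% × €3,030.00 = €605.72
Medical Insurance Levy: 1% × €6,270.00 = €62.70
Solidarity Surcharge: 5.4% × €6,270.00 = €338.58
Workforce Levy: YTD €102,536.00 ≥ cap €96,240.00 → €0.00
Total: €605.72 + €62.70 + €338.58 + €0.00 = €1,007.00

€1,007.00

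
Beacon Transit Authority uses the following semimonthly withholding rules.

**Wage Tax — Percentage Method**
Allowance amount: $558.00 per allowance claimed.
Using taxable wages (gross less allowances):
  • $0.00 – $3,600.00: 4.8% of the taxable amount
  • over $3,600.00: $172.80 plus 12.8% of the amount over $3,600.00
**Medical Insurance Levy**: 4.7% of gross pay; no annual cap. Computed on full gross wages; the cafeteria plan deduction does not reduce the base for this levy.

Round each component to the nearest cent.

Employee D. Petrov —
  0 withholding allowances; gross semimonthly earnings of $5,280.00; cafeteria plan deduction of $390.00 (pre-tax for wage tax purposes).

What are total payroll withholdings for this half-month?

Wage Tax: taxable = $5,280.00 − $390.00 = $4,890.00
  $172.80 + 12.8% × ($4,890.00 − $3,600.00) = $172.80 + 12.8% × $1,290.00 = $337.92
Medical Insurance Levy: 4.7% × $5,280.00 = $248.16
Total: $337.92 + $248.16 = $586.08

$586.08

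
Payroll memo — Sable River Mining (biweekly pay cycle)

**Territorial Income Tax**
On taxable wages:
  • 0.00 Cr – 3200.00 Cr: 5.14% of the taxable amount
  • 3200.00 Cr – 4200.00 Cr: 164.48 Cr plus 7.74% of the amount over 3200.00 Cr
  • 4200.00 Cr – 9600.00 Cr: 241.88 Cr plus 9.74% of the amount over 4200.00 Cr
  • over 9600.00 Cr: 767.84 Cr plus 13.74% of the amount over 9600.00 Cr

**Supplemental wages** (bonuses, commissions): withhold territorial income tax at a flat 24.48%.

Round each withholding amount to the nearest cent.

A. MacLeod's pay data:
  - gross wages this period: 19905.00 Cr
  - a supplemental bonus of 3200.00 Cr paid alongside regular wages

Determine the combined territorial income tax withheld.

2967.11 Cr

Territorial Income Tax: taxable = 19905.00 Cr
  767.84 Cr + 13.74% × (19905.00 Cr − 9600.00 Cr) = 767.84 Cr + 13.74% × 10305.00 Cr = 2183.75 Cr
Supplemental (24.48% flat on bonus): 24.48% × 3200.00 Cr = 783.36 Cr
Total territorial income tax: 2183.75 Cr + 783.36 Cr = 2967.11 Cr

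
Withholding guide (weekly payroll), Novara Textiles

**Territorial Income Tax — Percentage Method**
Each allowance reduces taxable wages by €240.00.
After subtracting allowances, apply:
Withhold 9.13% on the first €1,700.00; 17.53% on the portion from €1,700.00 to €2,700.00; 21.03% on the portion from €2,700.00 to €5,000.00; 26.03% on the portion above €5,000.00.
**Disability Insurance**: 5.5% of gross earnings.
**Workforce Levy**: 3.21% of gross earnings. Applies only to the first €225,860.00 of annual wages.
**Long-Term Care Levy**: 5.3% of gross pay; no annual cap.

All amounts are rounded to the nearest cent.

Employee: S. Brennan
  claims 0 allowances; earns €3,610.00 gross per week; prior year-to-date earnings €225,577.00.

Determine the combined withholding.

Territorial Income Tax: taxable = €3,610.00
  €330.51 + 21.03% × (€3,610.00 − €2,700.00) = €330.51 + 21.03% × €910.00 = €521.88
Disability Insurance: 5.5% × €3,610.00 = €198.55
Workforce Levy: cap €225,860.00 − YTD €225,577.00 = €283.00 subject; 3.21% × €283.00 = €9.08
Long-Term Care Levy: 5.3% × €3,610.00 = €191.33
Total: €521.88 + €198.55 + €9.08 + €191.33 = €920.84

€920.84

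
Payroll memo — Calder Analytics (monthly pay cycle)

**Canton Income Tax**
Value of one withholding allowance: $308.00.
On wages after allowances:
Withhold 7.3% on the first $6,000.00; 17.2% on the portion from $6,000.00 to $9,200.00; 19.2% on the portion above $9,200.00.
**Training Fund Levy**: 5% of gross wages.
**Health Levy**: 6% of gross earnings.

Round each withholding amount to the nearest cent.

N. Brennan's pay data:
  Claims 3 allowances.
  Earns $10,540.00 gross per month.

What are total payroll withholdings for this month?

$2,227.67

Canton Income Tax: taxable = $10,540.00 − 3×$308.00 = $9,616.00
  $988.40 + 19.2% × ($9,616.00 − $9,200.00) = $988.40 + 19.2% × $416.00 = $1,068.27
Training Fund Levy: 5% × $10,540.00 = $527.00
Health Levy: 6% × $10,540.00 = $632.40
Total: $1,068.27 + $527.00 + $632.40 = $2,227.67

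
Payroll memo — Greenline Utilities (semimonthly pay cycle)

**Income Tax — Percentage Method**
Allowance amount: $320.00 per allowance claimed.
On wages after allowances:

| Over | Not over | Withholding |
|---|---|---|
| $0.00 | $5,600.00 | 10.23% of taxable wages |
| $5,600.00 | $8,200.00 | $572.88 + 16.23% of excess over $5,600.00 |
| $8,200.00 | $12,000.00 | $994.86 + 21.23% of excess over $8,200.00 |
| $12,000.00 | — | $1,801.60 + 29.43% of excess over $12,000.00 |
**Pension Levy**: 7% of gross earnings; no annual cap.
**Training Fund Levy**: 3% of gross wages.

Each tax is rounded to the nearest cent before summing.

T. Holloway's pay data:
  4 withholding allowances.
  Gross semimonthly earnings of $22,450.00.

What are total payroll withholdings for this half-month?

Income Tax: taxable = $22,450.00 − 4×$320.00 = $21,170.00
  $1,801.60 + 29.43% × ($21,170.00 − $12,000.00) = $1,801.60 + 29.43% × $9,170.00 = $4,500.33
Pension Levy: 7% × $22,450.00 = $1,571.50
Training Fund Levy: 3% × $22,450.00 = $673.50
Total: $4,500.33 + $1,571.50 + $673.50 = $6,745.33

$6,745.33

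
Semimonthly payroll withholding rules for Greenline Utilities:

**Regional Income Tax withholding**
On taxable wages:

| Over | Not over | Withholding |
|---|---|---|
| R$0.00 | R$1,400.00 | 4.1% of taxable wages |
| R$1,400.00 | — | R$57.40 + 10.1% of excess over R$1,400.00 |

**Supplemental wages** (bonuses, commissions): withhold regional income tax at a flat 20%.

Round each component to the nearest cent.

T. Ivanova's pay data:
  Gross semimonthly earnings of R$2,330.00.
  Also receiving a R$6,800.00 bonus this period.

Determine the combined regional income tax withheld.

Regional Income Tax: taxable = R$2,330.00
  R$57.40 + 10.1% × (R$2,330.00 − R$1,400.00) = R$57.40 + 10.1% × R$930.00 = R$151.33
Supplemental (20% flat on bonus): 20% × R$6,800.00 = R$1,360.00
Total regional income tax: R$151.33 + R$1,360.00 = R$1,511.33

R$1,511.33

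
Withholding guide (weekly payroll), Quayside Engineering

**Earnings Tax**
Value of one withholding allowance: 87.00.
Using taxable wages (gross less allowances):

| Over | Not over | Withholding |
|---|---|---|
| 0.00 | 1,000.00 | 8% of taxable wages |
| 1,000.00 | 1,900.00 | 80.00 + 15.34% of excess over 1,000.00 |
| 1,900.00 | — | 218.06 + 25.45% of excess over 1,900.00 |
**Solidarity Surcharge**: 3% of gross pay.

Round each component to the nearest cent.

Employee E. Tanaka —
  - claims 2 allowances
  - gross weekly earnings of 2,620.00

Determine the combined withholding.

435.62

Earnings Tax: taxable = 2,620.00 − 2×87.00 = 2,446.00
  218.06 + 25.45% × (2,446.00 − 1,900.00) = 218.06 + 25.45% × 546.00 = 357.02
Solidarity Surcharge: 3% × 2,620.00 = 78.60
Total: 357.02 + 78.60 = 435.62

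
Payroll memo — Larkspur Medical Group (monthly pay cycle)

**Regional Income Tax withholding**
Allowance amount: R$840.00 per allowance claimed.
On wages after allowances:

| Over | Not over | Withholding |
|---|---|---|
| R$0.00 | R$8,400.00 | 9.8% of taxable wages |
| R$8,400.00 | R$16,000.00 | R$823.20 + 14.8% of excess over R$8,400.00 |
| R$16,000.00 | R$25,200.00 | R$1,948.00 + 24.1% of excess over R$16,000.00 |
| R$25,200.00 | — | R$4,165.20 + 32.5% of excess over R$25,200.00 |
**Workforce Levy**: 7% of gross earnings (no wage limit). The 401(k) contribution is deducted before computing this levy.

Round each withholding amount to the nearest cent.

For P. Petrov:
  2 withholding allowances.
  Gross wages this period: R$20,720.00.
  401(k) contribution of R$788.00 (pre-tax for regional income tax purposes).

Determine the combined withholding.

Regional Income Tax: taxable = R$20,720.00 − R$788.00 − 2×R$840.00 = R$18,252.00
  R$1,948.00 + 24.1% × (R$18,252.00 − R$16,000.00) = R$1,948.00 + 24.1% × R$2,252.00 = R$2,490.73
Workforce Levy: 7% × R$19,932.00 = R$1,395.24
Total: R$2,490.73 + R$1,395.24 = R$3,885.97

R$3,885.97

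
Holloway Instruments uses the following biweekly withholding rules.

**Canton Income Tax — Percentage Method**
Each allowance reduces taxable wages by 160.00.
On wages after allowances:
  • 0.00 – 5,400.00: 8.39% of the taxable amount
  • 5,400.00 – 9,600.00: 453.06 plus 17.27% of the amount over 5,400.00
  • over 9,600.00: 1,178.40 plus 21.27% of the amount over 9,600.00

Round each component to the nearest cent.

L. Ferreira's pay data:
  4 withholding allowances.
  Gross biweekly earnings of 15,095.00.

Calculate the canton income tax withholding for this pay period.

2,211.06

Canton Income Tax: taxable = 15,095.00 − 4×160.00 = 14,455.00
  1,178.40 + 21.27% × (14,455.00 − 9,600.00) = 1,178.40 + 21.27% × 4,855.00 = 2,211.06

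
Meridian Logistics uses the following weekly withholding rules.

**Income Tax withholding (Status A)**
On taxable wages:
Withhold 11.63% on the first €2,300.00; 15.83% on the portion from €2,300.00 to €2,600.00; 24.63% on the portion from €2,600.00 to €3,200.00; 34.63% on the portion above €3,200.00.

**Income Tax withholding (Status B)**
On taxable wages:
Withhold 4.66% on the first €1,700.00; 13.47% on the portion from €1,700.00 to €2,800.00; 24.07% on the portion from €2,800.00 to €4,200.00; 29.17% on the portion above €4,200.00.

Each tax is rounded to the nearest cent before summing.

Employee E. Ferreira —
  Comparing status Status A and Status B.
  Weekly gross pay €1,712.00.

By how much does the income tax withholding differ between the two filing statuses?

Income Tax (Status A): taxable = €1,712.00
  11.63% × €1,712.00 = €199.11
Income Tax (Status B): taxable = €1,712.00
  €79.22 + 13.47% × (€1,712.00 − €1,700.00) = €79.22 + 13.47% × €12.00 = €80.84
Difference: |€199.11 − €80.84| = €118.27 (higher under Status A)

€118.27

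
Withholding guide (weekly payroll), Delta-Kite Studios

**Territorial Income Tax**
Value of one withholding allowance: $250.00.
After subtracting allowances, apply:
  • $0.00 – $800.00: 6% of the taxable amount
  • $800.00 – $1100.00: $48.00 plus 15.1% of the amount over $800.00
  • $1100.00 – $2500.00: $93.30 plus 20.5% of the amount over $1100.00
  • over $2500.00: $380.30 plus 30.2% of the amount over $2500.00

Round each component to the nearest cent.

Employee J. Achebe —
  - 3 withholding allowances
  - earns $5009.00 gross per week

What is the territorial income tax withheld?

$911.52

Territorial Income Tax: taxable = $5009.00 − 3×$250.00 = $4259.00
  $380.30 + 30.2% × ($4259.00 − $2500.00) = $380.30 + 30.2% × $1759.00 = $911.52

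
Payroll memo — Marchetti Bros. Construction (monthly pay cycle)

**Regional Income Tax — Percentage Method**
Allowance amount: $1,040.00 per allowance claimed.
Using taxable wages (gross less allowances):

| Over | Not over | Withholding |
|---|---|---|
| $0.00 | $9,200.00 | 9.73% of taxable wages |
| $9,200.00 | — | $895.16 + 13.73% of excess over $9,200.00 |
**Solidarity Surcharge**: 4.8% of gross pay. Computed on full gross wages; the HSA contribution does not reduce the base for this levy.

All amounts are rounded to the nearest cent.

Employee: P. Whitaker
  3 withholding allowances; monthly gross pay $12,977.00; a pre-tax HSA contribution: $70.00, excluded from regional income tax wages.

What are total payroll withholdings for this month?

Regional Income Tax: taxable = $12,977.00 − $70.00 − 3×$1,040.00 = $9,787.00
  $895.16 + 13.73% × ($9,787.00 − $9,200.00) = $895.16 + 13.73% × $587.00 = $975.76
Solidarity Surcharge: 4.8% × $12,977.00 = $622.90
Total: $975.76 + $622.90 = $1,598.66

$1,598.66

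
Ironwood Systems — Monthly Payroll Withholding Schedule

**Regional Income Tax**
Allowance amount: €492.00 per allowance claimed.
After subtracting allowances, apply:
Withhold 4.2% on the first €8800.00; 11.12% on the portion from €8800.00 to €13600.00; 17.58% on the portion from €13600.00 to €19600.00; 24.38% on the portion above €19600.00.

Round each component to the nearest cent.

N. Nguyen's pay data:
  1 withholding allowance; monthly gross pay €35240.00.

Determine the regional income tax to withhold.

€5651.24

Regional Income Tax: taxable = €35240.00 − 1×€492.00 = €34748.00
  €1958.16 + 24.38% × (€34748.00 − €19600.00) = €1958.16 + 24.38% × €15148.00 = €5651.24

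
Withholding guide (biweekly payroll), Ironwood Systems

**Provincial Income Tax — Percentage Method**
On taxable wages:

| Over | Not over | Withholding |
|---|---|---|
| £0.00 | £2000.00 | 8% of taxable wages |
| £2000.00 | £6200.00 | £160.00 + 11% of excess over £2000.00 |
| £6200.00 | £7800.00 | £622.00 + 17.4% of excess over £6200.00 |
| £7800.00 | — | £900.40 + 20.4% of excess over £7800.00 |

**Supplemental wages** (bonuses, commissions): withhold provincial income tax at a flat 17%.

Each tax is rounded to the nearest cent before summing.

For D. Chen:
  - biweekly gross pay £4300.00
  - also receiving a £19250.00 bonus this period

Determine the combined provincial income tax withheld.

£3685.50

Provincial Income Tax: taxable = £4300.00
  £160.00 + 11% × (£4300.00 − £2000.00) = £160.00 + 11% × £2300.00 = £413.00
Supplemental (17% flat on bonus): 17% × £19250.00 = £3272.50
Total provincial income tax: £413.00 + £3272.50 = £3685.50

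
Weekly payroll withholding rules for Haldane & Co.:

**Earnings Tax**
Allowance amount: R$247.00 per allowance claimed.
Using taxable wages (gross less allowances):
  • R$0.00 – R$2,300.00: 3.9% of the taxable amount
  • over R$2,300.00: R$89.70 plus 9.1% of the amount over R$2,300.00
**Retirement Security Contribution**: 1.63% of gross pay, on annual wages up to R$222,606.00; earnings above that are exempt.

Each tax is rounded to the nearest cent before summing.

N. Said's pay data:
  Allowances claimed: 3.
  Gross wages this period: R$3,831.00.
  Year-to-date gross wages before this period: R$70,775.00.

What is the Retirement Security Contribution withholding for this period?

R$62.45

Retirement Security Contribution: 1.63% × R$3,831.00 = R$62.45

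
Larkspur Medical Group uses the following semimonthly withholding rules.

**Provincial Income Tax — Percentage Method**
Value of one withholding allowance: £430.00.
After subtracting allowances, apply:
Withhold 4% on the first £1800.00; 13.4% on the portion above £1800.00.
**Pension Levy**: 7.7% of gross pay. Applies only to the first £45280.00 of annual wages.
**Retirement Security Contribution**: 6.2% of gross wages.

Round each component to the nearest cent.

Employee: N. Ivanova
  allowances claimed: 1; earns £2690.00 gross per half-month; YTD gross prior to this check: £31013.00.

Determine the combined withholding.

£507.55

Provincial Income Tax: taxable = £2690.00 − 1×£430.00 = £2260.00
  £72.00 + 13.4% × (£2260.00 − £1800.00) = £72.00 + 13.4% × £460.00 = £133.64
Pension Levy: 7.7% × £2690.00 = £207.13
Retirement Security Contribution: 6.2% × £2690.00 = £166.78
Total: £133.64 + £207.13 + £166.78 = £507.55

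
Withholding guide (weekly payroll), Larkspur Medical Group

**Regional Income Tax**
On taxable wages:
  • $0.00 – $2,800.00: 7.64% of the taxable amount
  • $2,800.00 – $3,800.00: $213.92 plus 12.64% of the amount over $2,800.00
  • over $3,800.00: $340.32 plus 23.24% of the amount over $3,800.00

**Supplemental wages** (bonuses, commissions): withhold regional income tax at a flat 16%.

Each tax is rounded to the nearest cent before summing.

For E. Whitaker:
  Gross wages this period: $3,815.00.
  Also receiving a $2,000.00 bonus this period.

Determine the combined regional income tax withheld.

$663.81

Regional Income Tax: taxable = $3,815.00
  $340.32 + 23.24% × ($3,815.00 − $3,800.00) = $340.32 + 23.24% × $15.00 = $343.81
Supplemental (16% flat on bonus): 16% × $2,000.00 = $320.00
Total regional income tax: $343.81 + $320.00 = $663.81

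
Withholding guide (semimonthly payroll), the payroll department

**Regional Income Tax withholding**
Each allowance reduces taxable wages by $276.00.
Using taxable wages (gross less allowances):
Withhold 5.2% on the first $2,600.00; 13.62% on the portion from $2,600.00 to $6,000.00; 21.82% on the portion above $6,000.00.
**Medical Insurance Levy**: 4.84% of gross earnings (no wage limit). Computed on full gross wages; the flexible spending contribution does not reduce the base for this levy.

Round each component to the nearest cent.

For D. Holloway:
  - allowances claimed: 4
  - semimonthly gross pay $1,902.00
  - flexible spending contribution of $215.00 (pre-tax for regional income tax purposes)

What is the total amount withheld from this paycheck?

$122.38

Regional Income Tax: taxable = $1,902.00 − $215.00 − 4×$276.00 = $583.00
  5.2% × $583.00 = $30.32
Medical Insurance Levy: 4.84% × $1,902.00 = $92.06
Total: $30.32 + $92.06 = $122.38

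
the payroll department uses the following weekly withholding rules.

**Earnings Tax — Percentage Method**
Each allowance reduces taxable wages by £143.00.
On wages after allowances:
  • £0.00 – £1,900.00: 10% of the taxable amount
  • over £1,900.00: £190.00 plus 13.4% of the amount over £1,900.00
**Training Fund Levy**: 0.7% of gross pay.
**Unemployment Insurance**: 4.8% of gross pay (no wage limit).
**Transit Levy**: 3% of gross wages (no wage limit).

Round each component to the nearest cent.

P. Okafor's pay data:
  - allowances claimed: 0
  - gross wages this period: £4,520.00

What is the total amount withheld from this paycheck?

£925.28

Earnings Tax: taxable = £4,520.00
  £190.00 + 13.4% × (£4,520.00 − £1,900.00) = £190.00 + 13.4% × £2,620.00 = £541.08
Training Fund Levy: 0.7% × £4,520.00 = £31.64
Unemployment Insurance: 4.8% × £4,520.00 = £216.96
Transit Levy: 3% × £4,520.00 = £135.60
Total: £541.08 + £31.64 + £216.96 + £135.60 = £925.28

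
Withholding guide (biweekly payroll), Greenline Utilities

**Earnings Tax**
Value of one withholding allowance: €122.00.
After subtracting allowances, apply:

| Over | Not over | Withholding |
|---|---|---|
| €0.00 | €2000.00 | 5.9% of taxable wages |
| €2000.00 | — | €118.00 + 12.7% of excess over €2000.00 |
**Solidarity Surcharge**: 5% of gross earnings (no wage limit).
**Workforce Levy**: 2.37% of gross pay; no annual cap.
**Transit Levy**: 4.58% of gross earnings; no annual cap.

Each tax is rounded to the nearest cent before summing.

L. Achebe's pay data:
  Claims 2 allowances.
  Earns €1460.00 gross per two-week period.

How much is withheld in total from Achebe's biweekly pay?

Earnings Tax: taxable = €1460.00 − 2×€122.00 = €1216.00
  5.9% × €1216.00 = €71.74
Solidarity Surcharge: 5% × €1460.00 = €73.00
Workforce Levy: 2.37% × €1460.00 = €34.60
Transit Levy: 4.58% × €1460.00 = €66.87
Total: €71.74 + €73.00 + €34.60 + €66.87 = €246.21

€246.21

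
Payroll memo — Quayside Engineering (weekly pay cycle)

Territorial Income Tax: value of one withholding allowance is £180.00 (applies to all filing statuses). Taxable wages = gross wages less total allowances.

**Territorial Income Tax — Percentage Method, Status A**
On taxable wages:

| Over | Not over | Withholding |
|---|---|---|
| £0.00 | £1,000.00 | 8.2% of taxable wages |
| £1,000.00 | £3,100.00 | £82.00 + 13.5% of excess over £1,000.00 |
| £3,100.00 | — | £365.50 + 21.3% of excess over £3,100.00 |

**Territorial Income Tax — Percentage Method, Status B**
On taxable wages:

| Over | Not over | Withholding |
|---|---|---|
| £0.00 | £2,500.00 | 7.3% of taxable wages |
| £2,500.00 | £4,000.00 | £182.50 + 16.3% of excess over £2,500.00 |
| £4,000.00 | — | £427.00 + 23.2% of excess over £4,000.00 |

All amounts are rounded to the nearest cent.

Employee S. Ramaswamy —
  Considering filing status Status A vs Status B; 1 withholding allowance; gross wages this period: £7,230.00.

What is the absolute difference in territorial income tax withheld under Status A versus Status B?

Territorial Income Tax (Status A): taxable = £7,230.00 − 1×£180.00 = £7,050.00
  £365.50 + 21.3% × (£7,050.00 − £3,100.00) = £365.50 + 21.3% × £3,950.00 = £1,206.85
Territorial Income Tax (Status B): taxable = £7,230.00 − 1×£180.00 = £7,050.00
  £427.00 + 23.2% × (£7,050.00 − £4,000.00) = £427.00 + 23.2% × £3,050.00 = £1,134.60
Difference: |£1,206.85 − £1,134.60| = £72.25 (higher under Status A)

£72.25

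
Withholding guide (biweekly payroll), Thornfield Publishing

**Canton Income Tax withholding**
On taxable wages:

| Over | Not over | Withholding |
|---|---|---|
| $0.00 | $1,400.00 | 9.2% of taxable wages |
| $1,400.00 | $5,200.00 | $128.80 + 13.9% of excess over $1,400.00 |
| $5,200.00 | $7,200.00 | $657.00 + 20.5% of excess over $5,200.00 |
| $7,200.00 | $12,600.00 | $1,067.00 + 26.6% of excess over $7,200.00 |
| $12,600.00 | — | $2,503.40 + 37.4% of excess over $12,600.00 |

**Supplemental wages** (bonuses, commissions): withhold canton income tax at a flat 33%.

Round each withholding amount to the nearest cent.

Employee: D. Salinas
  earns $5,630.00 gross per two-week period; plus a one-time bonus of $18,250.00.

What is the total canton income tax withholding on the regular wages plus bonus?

Canton Income Tax: taxable = $5,630.00
  $657.00 + 20.5% × ($5,630.00 − $5,200.00) = $657.00 + 20.5% × $430.00 = $745.15
Supplemental (33% flat on bonus): 33% × $18,250.00 = $6,022.50
Total canton income tax: $745.15 + $6,022.50 = $6,767.65

$6,767.65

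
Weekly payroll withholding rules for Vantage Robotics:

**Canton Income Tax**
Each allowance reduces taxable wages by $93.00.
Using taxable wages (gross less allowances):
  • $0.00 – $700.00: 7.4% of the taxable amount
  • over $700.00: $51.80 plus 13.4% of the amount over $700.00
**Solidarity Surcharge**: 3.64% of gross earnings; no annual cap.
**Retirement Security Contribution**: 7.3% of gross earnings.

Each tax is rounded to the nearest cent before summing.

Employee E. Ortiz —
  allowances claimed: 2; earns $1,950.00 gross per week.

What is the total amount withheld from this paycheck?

$407.71

Canton Income Tax: taxable = $1,950.00 − 2×$93.00 = $1,764.00
  $51.80 + 13.4% × ($1,764.00 − $700.00) = $51.80 + 13.4% × $1,064.00 = $194.38
Solidarity Surcharge: 3.64% × $1,950.00 = $70.98
Retirement Security Contribution: 7.3% × $1,950.00 = $142.35
Total: $194.38 + $70.98 + $142.35 = $407.71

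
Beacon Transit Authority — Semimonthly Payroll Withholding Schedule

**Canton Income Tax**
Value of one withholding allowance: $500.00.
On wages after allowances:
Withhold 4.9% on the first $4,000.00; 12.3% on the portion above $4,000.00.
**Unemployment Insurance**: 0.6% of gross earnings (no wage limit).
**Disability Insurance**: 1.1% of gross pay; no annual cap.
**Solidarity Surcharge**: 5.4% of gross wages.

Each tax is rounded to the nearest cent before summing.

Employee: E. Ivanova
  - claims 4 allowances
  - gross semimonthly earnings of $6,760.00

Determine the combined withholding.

$769.44

Canton Income Tax: taxable = $6,760.00 − 4×$500.00 = $4,760.00
  $196.00 + 12.3% × ($4,760.00 − $4,000.00) = $196.00 + 12.3% × $760.00 = $289.48
Unemployment Insurance: 0.6% × $6,760.00 = $40.56
Disability Insurance: 1.1% × $6,760.00 = $74.36
Solidarity Surcharge: 5.4% × $6,760.00 = $365.04
Total: $289.48 + $40.56 + $74.36 + $365.04 = $769.44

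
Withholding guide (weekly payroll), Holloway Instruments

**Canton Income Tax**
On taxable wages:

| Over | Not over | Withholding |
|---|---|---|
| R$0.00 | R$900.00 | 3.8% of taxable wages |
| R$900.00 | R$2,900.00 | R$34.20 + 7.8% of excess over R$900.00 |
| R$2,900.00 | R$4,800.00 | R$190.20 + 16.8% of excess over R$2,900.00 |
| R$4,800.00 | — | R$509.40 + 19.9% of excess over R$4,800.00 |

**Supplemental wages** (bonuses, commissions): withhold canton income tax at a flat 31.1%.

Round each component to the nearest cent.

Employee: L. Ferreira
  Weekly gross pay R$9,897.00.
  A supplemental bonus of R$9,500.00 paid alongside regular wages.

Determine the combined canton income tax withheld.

Canton Income Tax: taxable = R$9,897.00
  R$509.40 + 19.9% × (R$9,897.00 − R$4,800.00) = R$509.40 + 19.9% × R$5,097.00 = R$1,523.70
Supplemental (31.1% flat on bonus): 31.1% × R$9,500.00 = R$2,954.50
Total canton income tax: R$1,523.70 + R$2,954.50 = R$4,478.20

R$4,478.20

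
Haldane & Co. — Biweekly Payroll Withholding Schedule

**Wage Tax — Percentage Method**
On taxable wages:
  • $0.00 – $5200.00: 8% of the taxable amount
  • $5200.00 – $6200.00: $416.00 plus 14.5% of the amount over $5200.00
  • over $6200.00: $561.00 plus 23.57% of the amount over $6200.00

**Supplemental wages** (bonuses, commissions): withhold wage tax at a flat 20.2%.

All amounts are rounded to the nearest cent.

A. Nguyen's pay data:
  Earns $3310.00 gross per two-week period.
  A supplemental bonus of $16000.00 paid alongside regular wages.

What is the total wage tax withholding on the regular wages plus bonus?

$3496.80

Wage Tax: taxable = $3310.00
  8% × $3310.00 = $264.80
Supplemental (20.2% flat on bonus): 20.2% × $16000.00 = $3232.00
Total wage tax: $264.80 + $3232.00 = $3496.80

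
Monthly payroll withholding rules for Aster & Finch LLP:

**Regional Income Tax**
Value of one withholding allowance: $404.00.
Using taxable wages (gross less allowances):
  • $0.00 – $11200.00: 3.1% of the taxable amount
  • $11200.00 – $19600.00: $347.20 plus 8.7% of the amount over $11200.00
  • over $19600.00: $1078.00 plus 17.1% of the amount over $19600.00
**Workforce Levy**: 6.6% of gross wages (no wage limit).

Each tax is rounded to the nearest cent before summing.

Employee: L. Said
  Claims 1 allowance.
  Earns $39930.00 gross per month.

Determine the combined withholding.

Regional Income Tax: taxable = $39930.00 − 1×$404.00 = $39526.00
  $1078.00 + 17.1% × ($39526.00 − $19600.00) = $1078.00 + 17.1% × $19926.00 = $4485.35
Workforce Levy: 6.6% × $39930.00 = $2635.38
Total: $4485.35 + $2635.38 = $7120.73

$7120.73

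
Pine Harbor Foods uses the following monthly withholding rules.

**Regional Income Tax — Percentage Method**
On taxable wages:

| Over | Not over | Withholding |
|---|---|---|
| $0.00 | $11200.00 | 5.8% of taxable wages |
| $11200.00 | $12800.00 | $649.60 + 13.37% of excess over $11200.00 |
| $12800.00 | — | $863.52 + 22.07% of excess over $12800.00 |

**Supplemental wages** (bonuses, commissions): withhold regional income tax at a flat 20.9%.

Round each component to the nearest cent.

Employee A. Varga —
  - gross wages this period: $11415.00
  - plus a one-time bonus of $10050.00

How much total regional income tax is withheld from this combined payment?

Regional Income Tax: taxable = $11415.00
  $649.60 + 13.37% × ($11415.00 − $11200.00) = $649.60 + 13.37% × $215.00 = $678.35
Supplemental (20.9% flat on bonus): 20.9% × $10050.00 = $2100.45
Total regional income tax: $678.35 + $2100.45 = $2778.80

$2778.80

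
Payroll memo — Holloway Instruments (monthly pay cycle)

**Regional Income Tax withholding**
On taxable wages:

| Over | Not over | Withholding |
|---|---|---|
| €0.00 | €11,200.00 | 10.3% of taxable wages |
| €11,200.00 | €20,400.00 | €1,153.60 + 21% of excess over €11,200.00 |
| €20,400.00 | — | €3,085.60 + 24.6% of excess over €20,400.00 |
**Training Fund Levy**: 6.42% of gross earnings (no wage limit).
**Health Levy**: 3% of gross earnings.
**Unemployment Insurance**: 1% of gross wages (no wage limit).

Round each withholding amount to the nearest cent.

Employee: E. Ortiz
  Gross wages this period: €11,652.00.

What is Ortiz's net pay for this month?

Regional Income Tax: taxable = €11,652.00
  €1,153.60 + 21% × (€11,652.00 − €11,200.00) = €1,153.60 + 21% × €452.00 = €1,248.52
Training Fund Levy: 6.42% × €11,652.00 = €748.06
Health Levy: 3% × €11,652.00 = €349.56
Unemployment Insurance: 1% × €11,652.00 = €116.52
Total withheld: €1,248.52 + €748.06 + €349.56 + €116.52 = €2,462.66
Net pay: €11,652.00 − €2,462.66 = €9,189.34

€9,189.34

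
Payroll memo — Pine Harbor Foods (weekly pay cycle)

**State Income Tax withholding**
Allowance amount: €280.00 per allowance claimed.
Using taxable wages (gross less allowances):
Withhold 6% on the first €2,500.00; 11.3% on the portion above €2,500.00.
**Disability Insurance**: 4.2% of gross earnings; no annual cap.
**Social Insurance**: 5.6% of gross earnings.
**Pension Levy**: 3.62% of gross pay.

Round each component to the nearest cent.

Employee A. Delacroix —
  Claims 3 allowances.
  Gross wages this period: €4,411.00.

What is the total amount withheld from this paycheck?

State Income Tax: taxable = €4,411.00 − 3×€280.00 = €3,571.00
  €150.00 + 11.3% × (€3,571.00 − €2,500.00) = €150.00 + 11.3% × €1,071.00 = €271.02
Disability Insurance: 4.2% × €4,411.00 = €185.26
Social Insurance: 5.6% × €4,411.00 = €247.02
Pension Levy: 3.62% × €4,411.00 = €159.68
Total: €271.02 + €185.26 + €247.02 + €159.68 = €862.98

€862.98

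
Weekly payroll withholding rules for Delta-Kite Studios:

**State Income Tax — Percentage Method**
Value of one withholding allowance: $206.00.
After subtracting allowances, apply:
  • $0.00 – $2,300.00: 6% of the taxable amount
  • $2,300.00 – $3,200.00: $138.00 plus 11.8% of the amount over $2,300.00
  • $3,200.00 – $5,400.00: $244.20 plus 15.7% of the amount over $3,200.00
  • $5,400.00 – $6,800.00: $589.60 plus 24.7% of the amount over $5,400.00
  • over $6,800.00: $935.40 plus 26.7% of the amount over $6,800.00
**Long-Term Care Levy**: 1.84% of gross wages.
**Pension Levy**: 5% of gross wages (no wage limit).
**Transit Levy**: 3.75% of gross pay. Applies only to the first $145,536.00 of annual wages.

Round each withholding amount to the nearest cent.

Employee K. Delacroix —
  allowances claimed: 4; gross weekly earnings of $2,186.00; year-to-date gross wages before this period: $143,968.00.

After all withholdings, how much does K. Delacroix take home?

State Income Tax: taxable = $2,186.00 − 4×$206.00 = $1,362.00
  6% × $1,362.00 = $81.72
Long-Term Care Levy: 1.84% × $2,186.00 = $40.22
Pension Levy: 5% × $2,186.00 = $109.30
Transit Levy: cap $145,536.00 − YTD $143,968.00 = $1,568.00 subject; 3.75% × $1,568.00 = $58.80
Total withheld: $81.72 + $40.22 + $109.30 + $58.80 = $290.04
Net pay: $2,186.00 − $290.04 = $1,895.96

$1,895.96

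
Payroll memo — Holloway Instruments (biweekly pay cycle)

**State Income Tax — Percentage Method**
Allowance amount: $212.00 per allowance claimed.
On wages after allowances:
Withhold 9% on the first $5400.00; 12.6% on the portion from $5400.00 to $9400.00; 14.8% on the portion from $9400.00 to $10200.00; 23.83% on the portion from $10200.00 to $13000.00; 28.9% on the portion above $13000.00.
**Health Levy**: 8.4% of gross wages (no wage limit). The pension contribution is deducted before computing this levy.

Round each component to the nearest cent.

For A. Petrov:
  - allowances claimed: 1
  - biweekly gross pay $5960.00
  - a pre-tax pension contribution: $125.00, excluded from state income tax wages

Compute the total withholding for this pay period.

State Income Tax: taxable = $5960.00 − $125.00 − 1×$212.00 = $5623.00
  $486.00 + 12.6% × ($5623.00 − $5400.00) = $486.00 + 12.6% × $223.00 = $514.10
Health Levy: 8.4% × $5835.00 = $490.14
Total: $514.10 + $490.14 = $1004.24

$1004.24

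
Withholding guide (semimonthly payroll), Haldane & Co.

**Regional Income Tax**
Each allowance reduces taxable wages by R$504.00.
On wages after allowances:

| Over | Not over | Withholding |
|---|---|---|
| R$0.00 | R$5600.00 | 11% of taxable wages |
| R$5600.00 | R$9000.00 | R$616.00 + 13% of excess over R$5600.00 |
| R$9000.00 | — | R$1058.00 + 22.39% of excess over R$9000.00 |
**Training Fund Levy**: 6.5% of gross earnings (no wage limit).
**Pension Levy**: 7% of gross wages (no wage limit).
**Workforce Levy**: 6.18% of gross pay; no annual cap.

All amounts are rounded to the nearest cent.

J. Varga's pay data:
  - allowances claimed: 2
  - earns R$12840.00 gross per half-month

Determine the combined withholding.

R$4218.99

Regional Income Tax: taxable = R$12840.00 − 2×R$504.00 = R$11832.00
  R$1058.00 + 22.39% × (R$11832.00 − R$9000.00) = R$1058.00 + 22.39% × R$2832.00 = R$1692.08
Training Fund Levy: 6.5% × R$12840.00 = R$834.60
Pension Levy: 7% × R$12840.00 = R$898.80
Workforce Levy: 6.18% × R$12840.00 = R$793.51
Total: R$1692.08 + R$834.60 + R$898.80 + R$793.51 = R$4218.99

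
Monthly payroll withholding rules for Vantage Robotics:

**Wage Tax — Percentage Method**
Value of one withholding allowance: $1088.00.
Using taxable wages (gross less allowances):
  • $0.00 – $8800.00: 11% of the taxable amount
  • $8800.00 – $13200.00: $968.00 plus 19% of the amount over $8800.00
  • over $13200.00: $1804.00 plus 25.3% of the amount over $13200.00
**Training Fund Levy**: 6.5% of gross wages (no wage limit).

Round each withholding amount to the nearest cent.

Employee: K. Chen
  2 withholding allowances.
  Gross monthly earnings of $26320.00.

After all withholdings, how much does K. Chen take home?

Wage Tax: taxable = $26320.00 − 2×$1088.00 = $24144.00
  $1804.00 + 25.3% × ($24144.00 − $13200.00) = $1804.00 + 25.3% × $10944.00 = $4572.83
Training Fund Levy: 6.5% × $26320.00 = $1710.80
Total withheld: $4572.83 + $1710.80 = $6283.63
Net pay: $26320.00 − $6283.63 = $20036.37

$20036.37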